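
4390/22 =199+6/11 = 199.55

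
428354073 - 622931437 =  - 194577364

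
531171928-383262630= 147909298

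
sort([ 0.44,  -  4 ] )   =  [-4, 0.44 ]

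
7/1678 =7/1678= 0.00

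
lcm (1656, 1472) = 13248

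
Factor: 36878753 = 19^1*1940987^1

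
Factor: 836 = 2^2*11^1*19^1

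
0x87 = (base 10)135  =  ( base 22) 63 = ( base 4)2013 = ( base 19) 72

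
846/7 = 846/7 = 120.86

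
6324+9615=15939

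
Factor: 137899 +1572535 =2^1*11^1*77747^1 = 1710434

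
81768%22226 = 15090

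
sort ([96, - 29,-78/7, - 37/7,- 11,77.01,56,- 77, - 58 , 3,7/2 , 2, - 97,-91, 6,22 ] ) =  [ - 97,- 91, - 77, - 58,-29, - 78/7,-11,  -  37/7, 2,3,7/2,  6,22,56,77.01, 96 ] 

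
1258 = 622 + 636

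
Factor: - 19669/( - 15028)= 89/68 = 2^(-2 )*17^( -1 )*89^1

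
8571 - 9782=-1211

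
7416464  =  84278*88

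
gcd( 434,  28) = 14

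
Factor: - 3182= -2^1*37^1*43^1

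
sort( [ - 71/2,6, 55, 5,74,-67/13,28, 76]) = [  -  71/2, - 67/13,5, 6, 28,55, 74,76] 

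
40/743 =40/743 = 0.05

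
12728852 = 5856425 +6872427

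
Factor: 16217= 16217^1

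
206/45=4 + 26/45 = 4.58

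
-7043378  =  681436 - 7724814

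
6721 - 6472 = 249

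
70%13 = 5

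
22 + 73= 95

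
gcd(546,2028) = 78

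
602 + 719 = 1321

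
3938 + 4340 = 8278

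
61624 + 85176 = 146800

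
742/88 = 371/44 = 8.43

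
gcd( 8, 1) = 1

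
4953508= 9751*508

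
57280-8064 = 49216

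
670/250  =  67/25 = 2.68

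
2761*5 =13805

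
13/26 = 1/2 = 0.50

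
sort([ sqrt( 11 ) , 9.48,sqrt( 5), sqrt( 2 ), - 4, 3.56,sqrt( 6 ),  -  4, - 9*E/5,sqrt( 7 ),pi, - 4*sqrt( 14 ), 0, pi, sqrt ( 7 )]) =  [ - 4 * sqrt(14),  -  9*E/5, - 4,-4,0,sqrt(2) , sqrt( 5 ) , sqrt( 6), sqrt(7), sqrt(7 ),pi, pi,sqrt( 11 ), 3.56,  9.48 ] 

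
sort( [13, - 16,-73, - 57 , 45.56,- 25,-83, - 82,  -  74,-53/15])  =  [  -  83 , - 82, - 74, - 73, - 57, - 25, - 16 ,-53/15,  13,  45.56 ]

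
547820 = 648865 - 101045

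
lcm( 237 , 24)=1896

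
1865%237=206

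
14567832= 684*21298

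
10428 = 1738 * 6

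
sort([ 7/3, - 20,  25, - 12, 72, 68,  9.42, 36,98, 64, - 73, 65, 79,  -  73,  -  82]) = [ - 82, - 73, - 73, - 20 , - 12,7/3,9.42, 25,36,64  ,  65,68, 72,79,98 ] 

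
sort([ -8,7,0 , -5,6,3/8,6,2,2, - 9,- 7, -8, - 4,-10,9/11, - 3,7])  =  [ - 10, - 9,-8,  -  8,-7, - 5, - 4, -3, 0, 3/8,9/11, 2, 2,  6, 6,7, 7]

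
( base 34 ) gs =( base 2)1000111100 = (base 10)572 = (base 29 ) jl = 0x23C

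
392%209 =183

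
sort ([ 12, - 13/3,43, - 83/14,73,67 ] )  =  [ - 83/14, -13/3,12,43,  67,73]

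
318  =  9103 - 8785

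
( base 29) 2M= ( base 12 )68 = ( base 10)80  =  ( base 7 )143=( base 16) 50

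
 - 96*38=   -3648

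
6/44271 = 2/14757 = 0.00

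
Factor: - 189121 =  - 379^1*499^1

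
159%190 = 159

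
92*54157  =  4982444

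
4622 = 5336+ - 714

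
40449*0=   0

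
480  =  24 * 20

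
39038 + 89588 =128626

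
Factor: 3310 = 2^1*5^1*331^1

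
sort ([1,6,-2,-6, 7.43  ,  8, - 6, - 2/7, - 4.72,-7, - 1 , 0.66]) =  [ -7, - 6,  -  6,  -  4.72, - 2, - 1, - 2/7, 0.66, 1, 6,7.43,8 ]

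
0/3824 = 0 = 0.00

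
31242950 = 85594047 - 54351097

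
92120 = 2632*35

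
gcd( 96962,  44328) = 2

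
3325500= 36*92375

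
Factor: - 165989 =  - 127^1*1307^1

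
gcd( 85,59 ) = 1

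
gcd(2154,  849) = 3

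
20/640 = 1/32 = 0.03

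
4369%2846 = 1523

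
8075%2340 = 1055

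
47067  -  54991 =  -7924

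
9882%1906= 352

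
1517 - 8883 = -7366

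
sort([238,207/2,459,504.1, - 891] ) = [ - 891,207/2,238,459, 504.1] 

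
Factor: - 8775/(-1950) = 2^( - 1 )*3^2 = 9/2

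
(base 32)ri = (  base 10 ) 882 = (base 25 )1a7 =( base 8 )1562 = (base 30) tc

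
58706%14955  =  13841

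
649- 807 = - 158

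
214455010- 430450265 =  - 215995255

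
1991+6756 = 8747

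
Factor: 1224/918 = 2^2*3^(-1)= 4/3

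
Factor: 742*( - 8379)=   -6217218 = - 2^1*3^2*7^3*19^1*53^1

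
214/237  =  214/237=0.90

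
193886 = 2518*77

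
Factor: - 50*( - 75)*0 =0 = 0^1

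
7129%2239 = 412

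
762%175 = 62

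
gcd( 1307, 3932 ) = 1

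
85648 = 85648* 1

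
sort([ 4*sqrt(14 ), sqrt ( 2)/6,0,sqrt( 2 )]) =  [ 0,  sqrt( 2)/6, sqrt(2) , 4*sqrt(14)]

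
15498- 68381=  - 52883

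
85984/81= 85984/81 = 1061.53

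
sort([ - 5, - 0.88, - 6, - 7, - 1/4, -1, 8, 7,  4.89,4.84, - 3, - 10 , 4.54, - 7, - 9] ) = [ - 10, - 9, - 7, - 7, - 6, - 5, - 3, - 1, - 0.88,-1/4,4.54, 4.84, 4.89, 7, 8]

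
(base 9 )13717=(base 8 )22163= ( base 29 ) B2M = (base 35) 7LL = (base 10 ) 9331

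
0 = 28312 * 0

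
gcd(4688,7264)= 16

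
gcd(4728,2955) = 591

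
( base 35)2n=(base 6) 233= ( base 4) 1131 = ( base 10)93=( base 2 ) 1011101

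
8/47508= 2/11877 = 0.00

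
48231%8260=6931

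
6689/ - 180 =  - 6689/180 = - 37.16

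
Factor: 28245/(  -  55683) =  - 35/69  =  - 3^( - 1)*5^1*7^1*23^( - 1) 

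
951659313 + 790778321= 1742437634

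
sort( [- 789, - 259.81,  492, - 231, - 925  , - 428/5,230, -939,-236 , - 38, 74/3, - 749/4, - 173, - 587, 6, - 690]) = [ - 939, - 925,-789 , - 690, - 587, - 259.81 ,-236, - 231,-749/4,-173, - 428/5,-38,6,74/3, 230,492] 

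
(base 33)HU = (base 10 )591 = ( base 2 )1001001111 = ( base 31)j2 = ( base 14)303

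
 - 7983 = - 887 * 9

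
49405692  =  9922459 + 39483233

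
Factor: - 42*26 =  - 1092 =-2^2*3^1*7^1 *13^1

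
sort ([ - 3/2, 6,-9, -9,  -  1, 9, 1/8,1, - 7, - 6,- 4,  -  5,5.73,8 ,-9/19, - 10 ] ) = [ - 10,-9, - 9 ,  -  7, - 6,- 5,-4, - 3/2,-1, -9/19,  1/8,  1, 5.73 , 6, 8, 9]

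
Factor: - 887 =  - 887^1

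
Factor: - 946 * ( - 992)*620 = 581827840= 2^8*5^1*11^1*31^2*43^1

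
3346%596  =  366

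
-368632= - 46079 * 8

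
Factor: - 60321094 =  - 2^1 * 1051^1*28697^1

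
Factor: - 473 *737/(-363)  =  2881/3  =  3^(  -  1 ) * 43^1*67^1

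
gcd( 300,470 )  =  10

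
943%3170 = 943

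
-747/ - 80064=83/8896 =0.01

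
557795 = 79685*7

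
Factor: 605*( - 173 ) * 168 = - 17583720 = - 2^3 * 3^1 * 5^1*7^1*11^2*  173^1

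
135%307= 135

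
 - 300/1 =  - 300 = - 300.00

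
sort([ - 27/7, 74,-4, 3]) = [-4, - 27/7,3,74] 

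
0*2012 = 0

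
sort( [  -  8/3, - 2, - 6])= [ -6,-8/3,- 2]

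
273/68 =273/68=4.01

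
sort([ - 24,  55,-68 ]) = [  -  68,  -  24,55]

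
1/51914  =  1/51914 = 0.00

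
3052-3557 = - 505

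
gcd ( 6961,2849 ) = 1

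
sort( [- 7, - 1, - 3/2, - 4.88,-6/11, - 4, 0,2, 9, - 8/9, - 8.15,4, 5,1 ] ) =[ - 8.15,- 7, - 4.88, - 4, - 3/2, - 1, - 8/9, - 6/11,0,1,2,4 , 5,9]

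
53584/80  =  3349/5 = 669.80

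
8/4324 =2/1081 = 0.00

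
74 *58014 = 4293036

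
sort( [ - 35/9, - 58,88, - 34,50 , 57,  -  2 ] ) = [ - 58, - 34,-35/9 , - 2 , 50,57, 88]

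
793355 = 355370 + 437985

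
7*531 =3717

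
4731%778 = 63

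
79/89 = 79/89 = 0.89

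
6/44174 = 3/22087  =  0.00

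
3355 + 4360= 7715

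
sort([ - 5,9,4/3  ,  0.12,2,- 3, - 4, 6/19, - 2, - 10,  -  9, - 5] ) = [ - 10,- 9, - 5,-5, - 4, - 3, - 2, 0.12, 6/19,  4/3, 2, 9 ]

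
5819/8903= 5819/8903  =  0.65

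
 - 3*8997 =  - 26991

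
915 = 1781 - 866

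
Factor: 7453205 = 5^1*1490641^1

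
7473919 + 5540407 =13014326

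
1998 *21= 41958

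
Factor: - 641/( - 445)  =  5^( - 1)*89^( - 1)*641^1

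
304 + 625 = 929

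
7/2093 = 1/299  =  0.00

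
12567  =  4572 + 7995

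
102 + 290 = 392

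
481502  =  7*68786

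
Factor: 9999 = 3^2  *  11^1*101^1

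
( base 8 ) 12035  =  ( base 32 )50T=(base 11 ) 3961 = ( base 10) 5149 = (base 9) 7051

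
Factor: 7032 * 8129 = 2^3*3^1*11^1 *293^1 * 739^1 = 57163128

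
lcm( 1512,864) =6048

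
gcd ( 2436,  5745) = 3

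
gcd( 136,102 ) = 34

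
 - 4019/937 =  - 4019/937 = - 4.29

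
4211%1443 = 1325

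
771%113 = 93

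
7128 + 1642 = 8770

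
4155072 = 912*4556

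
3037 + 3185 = 6222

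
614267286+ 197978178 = 812245464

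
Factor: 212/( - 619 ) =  - 2^2*53^1 * 619^( -1)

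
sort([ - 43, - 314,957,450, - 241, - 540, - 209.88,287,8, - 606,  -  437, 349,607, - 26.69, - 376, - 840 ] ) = [ - 840,-606,  -  540, - 437, - 376, -314, - 241, - 209.88, -43, -26.69,8,287, 349,450,607, 957 ] 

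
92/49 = 1  +  43/49 = 1.88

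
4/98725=4/98725 = 0.00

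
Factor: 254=2^1*127^1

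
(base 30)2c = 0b1001000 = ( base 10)72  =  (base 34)24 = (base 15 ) 4C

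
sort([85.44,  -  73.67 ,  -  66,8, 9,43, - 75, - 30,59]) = [ - 75,-73.67, - 66, - 30,8,9,43,59,85.44]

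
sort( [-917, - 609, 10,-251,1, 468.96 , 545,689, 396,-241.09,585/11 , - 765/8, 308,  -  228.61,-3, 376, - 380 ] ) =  [ - 917, - 609 ,-380,- 251, - 241.09, - 228.61, - 765/8,-3, 1 , 10, 585/11,  308,376,396, 468.96,545,689 ] 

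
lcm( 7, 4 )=28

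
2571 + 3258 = 5829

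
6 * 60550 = 363300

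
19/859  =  19/859 = 0.02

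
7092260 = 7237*980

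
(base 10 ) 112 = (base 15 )77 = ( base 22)52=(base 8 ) 160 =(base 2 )1110000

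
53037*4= 212148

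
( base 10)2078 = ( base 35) 1OD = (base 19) 5E7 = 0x81E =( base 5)31303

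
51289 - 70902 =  - 19613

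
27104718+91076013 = 118180731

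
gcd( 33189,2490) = 3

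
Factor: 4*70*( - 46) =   -  12880 = -  2^4*5^1*7^1*23^1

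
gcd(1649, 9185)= 1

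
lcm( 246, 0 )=0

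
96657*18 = 1739826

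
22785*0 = 0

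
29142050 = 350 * 83263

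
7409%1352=649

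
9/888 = 3/296 = 0.01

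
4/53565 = 4/53565 = 0.00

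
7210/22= 3605/11 = 327.73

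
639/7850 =639/7850 = 0.08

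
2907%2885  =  22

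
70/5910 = 7/591 = 0.01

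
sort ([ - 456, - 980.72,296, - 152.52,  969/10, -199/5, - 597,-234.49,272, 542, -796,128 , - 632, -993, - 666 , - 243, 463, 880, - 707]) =[ - 993, - 980.72,-796,-707, - 666, - 632 , - 597, - 456, - 243,  -  234.49, - 152.52, - 199/5, 969/10,128 , 272 , 296,463, 542,880 ] 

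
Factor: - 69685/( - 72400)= 2^ (  -  4)*5^(- 1 )*7^1*11^1 = 77/80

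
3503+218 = 3721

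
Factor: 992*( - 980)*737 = - 716481920 = -2^7 * 5^1 *7^2*11^1 * 31^1*67^1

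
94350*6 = 566100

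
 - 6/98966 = -1  +  49480/49483 = -0.00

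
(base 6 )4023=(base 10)879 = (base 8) 1557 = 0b1101101111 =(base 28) 13B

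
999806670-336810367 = 662996303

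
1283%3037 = 1283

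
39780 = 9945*4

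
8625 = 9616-991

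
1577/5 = 315 + 2/5 = 315.40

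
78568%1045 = 193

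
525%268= 257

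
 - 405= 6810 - 7215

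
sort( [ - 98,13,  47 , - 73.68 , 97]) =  [ - 98, - 73.68,13,47, 97]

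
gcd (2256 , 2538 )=282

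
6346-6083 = 263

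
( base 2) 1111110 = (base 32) 3U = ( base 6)330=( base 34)3O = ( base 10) 126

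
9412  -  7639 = 1773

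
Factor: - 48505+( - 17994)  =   - 66499^1 = - 66499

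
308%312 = 308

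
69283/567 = 69283/567=122.19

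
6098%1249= 1102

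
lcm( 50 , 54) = 1350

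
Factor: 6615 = 3^3*5^1*7^2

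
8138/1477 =5+ 753/1477 = 5.51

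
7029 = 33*213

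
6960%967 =191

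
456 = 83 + 373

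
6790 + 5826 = 12616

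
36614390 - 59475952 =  - 22861562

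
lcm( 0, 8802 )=0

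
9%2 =1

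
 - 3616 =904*( - 4)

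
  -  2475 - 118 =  - 2593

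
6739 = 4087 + 2652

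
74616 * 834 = 62229744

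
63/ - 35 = - 2 + 1/5 =-  1.80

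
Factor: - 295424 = - 2^9*577^1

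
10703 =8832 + 1871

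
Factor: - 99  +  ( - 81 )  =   - 2^2*3^2 * 5^1 = - 180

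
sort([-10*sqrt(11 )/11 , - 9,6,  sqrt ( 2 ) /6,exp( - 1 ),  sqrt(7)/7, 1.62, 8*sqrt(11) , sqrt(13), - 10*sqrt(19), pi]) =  [-10*sqrt( 19), - 9,-10*sqrt(11 )/11, sqrt(2)/6, exp( - 1), sqrt(7) /7,1.62,  pi,sqrt(13 ), 6, 8*sqrt ( 11 )]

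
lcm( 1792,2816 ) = 19712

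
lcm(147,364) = 7644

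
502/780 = 251/390 = 0.64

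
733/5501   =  733/5501 = 0.13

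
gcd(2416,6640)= 16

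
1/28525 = 1/28525 = 0.00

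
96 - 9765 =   -  9669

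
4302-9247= - 4945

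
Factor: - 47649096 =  - 2^3 * 3^2 * 11^1 * 17^1*3539^1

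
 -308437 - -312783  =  4346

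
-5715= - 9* 635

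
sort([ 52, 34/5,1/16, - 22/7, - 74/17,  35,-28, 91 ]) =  [-28,-74/17, - 22/7, 1/16,34/5,35, 52 , 91]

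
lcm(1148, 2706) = 37884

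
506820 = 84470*6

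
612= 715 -103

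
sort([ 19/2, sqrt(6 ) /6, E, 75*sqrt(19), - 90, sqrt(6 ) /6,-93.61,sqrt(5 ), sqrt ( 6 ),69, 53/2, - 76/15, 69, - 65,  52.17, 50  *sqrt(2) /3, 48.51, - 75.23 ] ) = [-93.61,-90, - 75.23,- 65,  -  76/15, sqrt( 6) /6,sqrt(6 ) /6,sqrt(5 ),sqrt(6), E,19/2 , 50 *sqrt(2 )/3, 53/2, 48.51, 52.17, 69,69,75*sqrt ( 19 )]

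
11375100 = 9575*1188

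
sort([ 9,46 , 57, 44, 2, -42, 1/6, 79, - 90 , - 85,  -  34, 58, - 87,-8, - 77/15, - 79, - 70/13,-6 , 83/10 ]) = [ - 90, - 87, - 85,-79, - 42, - 34, - 8, - 6, - 70/13 ,- 77/15, 1/6, 2, 83/10,9,44, 46,57, 58, 79]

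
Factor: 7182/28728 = 1/4 = 2^( - 2)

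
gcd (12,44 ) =4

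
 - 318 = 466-784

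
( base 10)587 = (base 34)h9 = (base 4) 21023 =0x24B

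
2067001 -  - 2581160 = 4648161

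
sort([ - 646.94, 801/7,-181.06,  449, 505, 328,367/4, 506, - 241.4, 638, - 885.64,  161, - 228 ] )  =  [-885.64, - 646.94, - 241.4, - 228, - 181.06, 367/4,801/7, 161,328, 449, 505, 506, 638] 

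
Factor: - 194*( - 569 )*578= 63803108 = 2^2*17^2* 97^1*569^1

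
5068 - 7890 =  - 2822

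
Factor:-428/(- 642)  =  2/3 = 2^1*3^(-1)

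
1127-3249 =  - 2122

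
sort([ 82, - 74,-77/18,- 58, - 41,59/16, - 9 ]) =[ - 74,-58, - 41,- 9 , - 77/18, 59/16,82]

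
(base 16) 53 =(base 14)5d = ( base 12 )6b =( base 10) 83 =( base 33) 2H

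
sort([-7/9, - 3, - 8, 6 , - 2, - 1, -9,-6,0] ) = [ - 9, - 8, - 6, - 3, - 2, - 1, - 7/9, 0, 6]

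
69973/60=1166+13/60 = 1166.22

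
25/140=5/28 = 0.18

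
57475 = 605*95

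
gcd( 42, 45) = 3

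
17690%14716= 2974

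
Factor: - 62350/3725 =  - 2494/149 = -2^1*29^1* 43^1*149^( - 1 )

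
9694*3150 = 30536100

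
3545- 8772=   -  5227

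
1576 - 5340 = -3764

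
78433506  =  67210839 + 11222667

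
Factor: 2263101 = 3^1*754367^1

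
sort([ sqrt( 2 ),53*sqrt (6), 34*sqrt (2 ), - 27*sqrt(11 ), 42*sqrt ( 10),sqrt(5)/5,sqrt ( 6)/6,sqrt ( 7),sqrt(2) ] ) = [ - 27*sqrt ( 11),sqrt( 6) /6,sqrt(5)/5, sqrt(2),  sqrt(2),sqrt ( 7),  34 * sqrt( 2), 53*sqrt(6),42*sqrt(10) ]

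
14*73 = 1022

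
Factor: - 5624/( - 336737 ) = 8/479 = 2^3*479^(- 1)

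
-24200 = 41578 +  - 65778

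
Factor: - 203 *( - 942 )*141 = 2^1 * 3^2*7^1*29^1*47^1 *157^1 = 26962866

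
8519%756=203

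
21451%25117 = 21451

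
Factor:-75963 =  - 3^1*  25321^1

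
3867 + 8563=12430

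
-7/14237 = - 1 + 14230/14237= -0.00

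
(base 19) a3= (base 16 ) c1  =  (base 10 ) 193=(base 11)166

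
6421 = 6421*1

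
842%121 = 116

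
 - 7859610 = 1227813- 9087423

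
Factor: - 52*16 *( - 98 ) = 81536 = 2^7*7^2*13^1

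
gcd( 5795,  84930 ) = 95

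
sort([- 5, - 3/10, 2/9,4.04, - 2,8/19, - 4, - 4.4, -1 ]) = [-5,-4.4, - 4, - 2, - 1,-3/10,2/9 , 8/19,4.04 ] 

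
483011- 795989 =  - 312978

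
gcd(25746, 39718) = 14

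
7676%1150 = 776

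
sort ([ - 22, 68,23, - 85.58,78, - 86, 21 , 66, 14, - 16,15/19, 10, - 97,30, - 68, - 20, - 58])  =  [ - 97, - 86,-85.58 , - 68, - 58, - 22,  -  20, - 16, 15/19,10,14,21,23, 30,66,  68 , 78] 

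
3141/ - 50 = -3141/50 = -62.82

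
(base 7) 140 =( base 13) 5c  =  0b1001101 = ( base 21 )3E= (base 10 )77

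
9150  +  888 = 10038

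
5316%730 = 206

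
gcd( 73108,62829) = 1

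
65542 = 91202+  - 25660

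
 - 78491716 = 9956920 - 88448636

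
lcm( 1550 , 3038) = 75950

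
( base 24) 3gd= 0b100001001101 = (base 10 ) 2125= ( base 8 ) 4115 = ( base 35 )1pp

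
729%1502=729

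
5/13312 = 5/13312 = 0.00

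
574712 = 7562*76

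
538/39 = 538/39 =13.79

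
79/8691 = 79/8691 = 0.01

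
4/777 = 4/777 = 0.01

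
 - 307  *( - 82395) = 25295265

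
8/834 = 4/417 = 0.01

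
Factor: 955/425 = 191/85= 5^( - 1)*17^( - 1) * 191^1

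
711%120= 111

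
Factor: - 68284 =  - 2^2*43^1*397^1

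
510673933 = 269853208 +240820725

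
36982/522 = 70 + 221/261 = 70.85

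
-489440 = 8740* (- 56)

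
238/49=4+ 6/7  =  4.86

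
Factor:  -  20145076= - 2^2 * 7^3 * 14683^1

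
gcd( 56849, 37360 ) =1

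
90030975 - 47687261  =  42343714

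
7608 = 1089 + 6519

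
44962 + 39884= 84846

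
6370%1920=610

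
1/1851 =1/1851 = 0.00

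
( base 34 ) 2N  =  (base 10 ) 91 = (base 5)331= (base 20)4b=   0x5b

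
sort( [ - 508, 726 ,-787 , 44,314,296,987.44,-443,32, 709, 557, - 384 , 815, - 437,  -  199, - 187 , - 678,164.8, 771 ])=[ - 787 ,-678, - 508 , - 443, -437, - 384, - 199, - 187 , 32,  44, 164.8,  296, 314, 557, 709, 726,  771,  815 , 987.44] 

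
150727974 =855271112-704543138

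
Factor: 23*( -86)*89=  - 2^1*23^1*43^1 * 89^1=- 176042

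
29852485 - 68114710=-38262225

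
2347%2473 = 2347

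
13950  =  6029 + 7921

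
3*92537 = 277611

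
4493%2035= 423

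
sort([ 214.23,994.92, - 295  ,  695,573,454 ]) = [ - 295, 214.23, 454,573,695,994.92 ] 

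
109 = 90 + 19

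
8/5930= 4/2965 = 0.00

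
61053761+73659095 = 134712856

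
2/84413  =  2/84413 = 0.00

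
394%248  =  146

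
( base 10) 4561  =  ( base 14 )193B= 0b1000111010001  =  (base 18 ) e17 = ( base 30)521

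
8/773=8/773=0.01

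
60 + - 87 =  - 27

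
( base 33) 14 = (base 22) 1F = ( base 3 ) 1101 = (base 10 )37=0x25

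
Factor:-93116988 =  - 2^2*3^2*61^1*42403^1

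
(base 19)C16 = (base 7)15463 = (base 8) 10405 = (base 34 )3q5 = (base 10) 4357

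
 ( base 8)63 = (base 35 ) 1g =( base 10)51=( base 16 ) 33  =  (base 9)56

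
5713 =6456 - 743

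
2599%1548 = 1051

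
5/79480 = 1/15896 = 0.00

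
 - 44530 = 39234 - 83764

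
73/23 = 3 + 4/23  =  3.17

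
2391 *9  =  21519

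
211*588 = 124068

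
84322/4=42161/2 = 21080.50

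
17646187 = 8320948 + 9325239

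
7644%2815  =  2014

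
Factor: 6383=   13^1*491^1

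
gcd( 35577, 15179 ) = 1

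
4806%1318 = 852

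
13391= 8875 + 4516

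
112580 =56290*2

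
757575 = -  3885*( -195)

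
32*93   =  2976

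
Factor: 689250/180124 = 375/98 = 2^( - 1)*3^1*5^3*7^( - 2) 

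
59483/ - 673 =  - 89 +414/673  =  - 88.38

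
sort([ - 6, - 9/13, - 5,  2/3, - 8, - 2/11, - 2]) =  [  -  8, - 6, - 5, - 2, - 9/13, - 2/11, 2/3]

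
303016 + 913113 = 1216129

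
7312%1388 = 372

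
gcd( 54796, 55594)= 266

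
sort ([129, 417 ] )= [ 129, 417 ]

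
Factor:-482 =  - 2^1*241^1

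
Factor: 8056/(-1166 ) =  - 2^2*11^( - 1)*19^1 =- 76/11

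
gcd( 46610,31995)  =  395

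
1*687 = 687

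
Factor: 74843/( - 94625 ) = -5^ ( - 3) * 757^ ( - 1)*74843^1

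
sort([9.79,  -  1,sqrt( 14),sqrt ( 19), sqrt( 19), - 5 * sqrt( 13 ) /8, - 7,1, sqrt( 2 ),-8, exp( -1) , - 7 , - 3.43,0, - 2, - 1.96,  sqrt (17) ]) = [ - 8, - 7, - 7,-3.43, - 5*sqrt(13)/8,  -  2, - 1.96, - 1, 0, exp( - 1 ), 1,sqrt( 2), sqrt(14),  sqrt(17 ),  sqrt ( 19),sqrt(19), 9.79] 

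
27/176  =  27/176 = 0.15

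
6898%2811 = 1276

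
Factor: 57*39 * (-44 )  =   - 97812 = - 2^2*3^2*11^1*13^1*19^1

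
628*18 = 11304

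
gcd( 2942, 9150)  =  2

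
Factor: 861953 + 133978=3^2*41^1 * 2699^1=995931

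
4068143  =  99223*41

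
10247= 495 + 9752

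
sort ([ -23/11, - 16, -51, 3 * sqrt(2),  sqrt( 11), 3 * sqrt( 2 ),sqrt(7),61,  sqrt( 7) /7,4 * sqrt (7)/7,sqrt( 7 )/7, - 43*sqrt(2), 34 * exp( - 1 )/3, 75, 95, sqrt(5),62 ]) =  [ - 43*sqrt( 2) , - 51,- 16,-23/11, sqrt( 7)/7, sqrt(7) /7, 4 * sqrt(7)/7, sqrt (5 ),  sqrt (7),sqrt(11), 34 * exp( - 1)/3, 3*sqrt( 2), 3*sqrt(2),61, 62, 75,95 ]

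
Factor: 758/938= 7^ ( - 1)*67^ ( - 1 ) * 379^1  =  379/469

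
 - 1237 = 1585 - 2822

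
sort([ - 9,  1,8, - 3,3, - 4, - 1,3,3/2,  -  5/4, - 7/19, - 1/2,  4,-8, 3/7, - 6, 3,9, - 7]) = [ - 9 , - 8,  -  7,  -  6, - 4,  -  3, - 5/4, - 1, - 1/2, - 7/19 , 3/7,  1, 3/2,3, 3,3, 4, 8 , 9]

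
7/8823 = 7/8823 = 0.00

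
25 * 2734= 68350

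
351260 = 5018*70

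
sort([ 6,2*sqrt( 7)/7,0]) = [0,2 * sqrt( 7) /7,6 ]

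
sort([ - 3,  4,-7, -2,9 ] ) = [ - 7, - 3, - 2,4, 9]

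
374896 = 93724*4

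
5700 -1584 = 4116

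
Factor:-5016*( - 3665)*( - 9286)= - 170710481040 = - 2^4 *3^1*5^1*11^1*19^1*733^1*4643^1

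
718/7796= 359/3898  =  0.09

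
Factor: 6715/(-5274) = - 2^( - 1 )  *  3^( - 2 )*5^1 * 17^1*79^1*293^( - 1)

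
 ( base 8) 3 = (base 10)3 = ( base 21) 3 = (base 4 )3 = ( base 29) 3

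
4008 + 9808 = 13816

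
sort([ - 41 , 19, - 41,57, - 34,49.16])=[ - 41, - 41,- 34,19,49.16,57]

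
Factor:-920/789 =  - 2^3*3^(-1)*5^1*23^1*263^(-1)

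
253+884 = 1137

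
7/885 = 7/885 = 0.01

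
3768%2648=1120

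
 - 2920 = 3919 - 6839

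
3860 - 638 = 3222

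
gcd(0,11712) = 11712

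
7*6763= 47341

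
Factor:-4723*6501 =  - 3^1*11^1*197^1*4723^1 = -  30704223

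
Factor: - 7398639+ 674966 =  - 6723673 = - 11^1*223^1*2741^1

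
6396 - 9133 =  - 2737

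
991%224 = 95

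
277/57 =4 + 49/57 = 4.86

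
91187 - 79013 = 12174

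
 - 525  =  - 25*21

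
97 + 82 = 179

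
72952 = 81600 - 8648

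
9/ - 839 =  - 1 + 830/839 = -0.01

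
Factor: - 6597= - 3^2*733^1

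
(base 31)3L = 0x72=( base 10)114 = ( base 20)5E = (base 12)96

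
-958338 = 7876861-8835199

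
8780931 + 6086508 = 14867439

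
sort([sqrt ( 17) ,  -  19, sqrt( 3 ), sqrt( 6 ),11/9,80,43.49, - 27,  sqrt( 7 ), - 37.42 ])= [ - 37.42, - 27, - 19,11/9,sqrt( 3) , sqrt( 6 ),sqrt( 7 ),sqrt( 17 ), 43.49, 80]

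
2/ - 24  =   - 1/12 = - 0.08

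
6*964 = 5784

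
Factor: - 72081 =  -3^2*8009^1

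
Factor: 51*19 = 969 = 3^1 *17^1 * 19^1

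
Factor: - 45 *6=-2^1*3^3 * 5^1 = - 270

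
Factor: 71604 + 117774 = 2^1*3^4*7^1*167^1 = 189378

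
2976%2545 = 431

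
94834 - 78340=16494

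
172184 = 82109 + 90075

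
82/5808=41/2904 = 0.01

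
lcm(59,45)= 2655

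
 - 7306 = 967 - 8273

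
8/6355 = 8/6355 = 0.00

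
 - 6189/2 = -6189/2 = - 3094.50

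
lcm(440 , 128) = 7040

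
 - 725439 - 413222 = -1138661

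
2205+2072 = 4277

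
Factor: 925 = 5^2*37^1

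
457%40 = 17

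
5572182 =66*84427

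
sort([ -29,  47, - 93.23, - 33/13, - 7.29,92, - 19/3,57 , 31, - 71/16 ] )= [ - 93.23, - 29, - 7.29,-19/3, - 71/16, - 33/13, 31,47,57, 92] 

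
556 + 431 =987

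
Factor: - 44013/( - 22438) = 51/26= 2^ ( - 1 )  *3^1 * 13^(  -  1) * 17^1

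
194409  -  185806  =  8603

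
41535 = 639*65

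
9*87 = 783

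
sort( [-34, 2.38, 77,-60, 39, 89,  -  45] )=[ - 60, - 45, - 34, 2.38,39,77, 89] 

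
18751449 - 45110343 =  - 26358894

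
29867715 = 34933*855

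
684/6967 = 684/6967 = 0.10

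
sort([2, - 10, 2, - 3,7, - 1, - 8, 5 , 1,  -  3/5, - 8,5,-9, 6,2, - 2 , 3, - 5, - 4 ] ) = [ - 10, - 9  , - 8,  -  8, - 5, - 4, - 3, - 2, - 1, - 3/5, 1,2, 2 , 2 , 3 , 5,5,6, 7]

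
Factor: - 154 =  -  2^1 *7^1*11^1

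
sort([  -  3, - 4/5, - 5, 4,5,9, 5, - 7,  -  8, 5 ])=[-8, - 7,-5 , - 3, - 4/5,4, 5, 5, 5, 9]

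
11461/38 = 301 + 23/38  =  301.61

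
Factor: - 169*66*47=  - 524238 = - 2^1*3^1*11^1 * 13^2*47^1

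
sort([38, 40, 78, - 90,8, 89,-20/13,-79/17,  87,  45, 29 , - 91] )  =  [ - 91,-90, - 79/17, - 20/13, 8, 29,  38, 40, 45 , 78, 87, 89] 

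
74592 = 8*9324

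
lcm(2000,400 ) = 2000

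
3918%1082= 672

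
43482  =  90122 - 46640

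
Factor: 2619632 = 2^4*17^1 * 9631^1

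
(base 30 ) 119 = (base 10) 939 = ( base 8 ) 1653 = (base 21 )22f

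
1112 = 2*556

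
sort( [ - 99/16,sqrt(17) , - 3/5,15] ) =[ - 99/16, - 3/5, sqrt( 17), 15 ] 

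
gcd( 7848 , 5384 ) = 8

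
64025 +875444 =939469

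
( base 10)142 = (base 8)216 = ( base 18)7g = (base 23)64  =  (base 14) a2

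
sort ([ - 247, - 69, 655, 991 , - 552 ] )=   [-552, - 247, - 69, 655, 991 ] 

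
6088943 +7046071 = 13135014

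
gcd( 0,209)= 209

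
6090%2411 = 1268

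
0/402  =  0=0.00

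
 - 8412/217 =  - 8412/217=- 38.76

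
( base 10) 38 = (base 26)1C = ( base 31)17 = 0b100110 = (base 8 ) 46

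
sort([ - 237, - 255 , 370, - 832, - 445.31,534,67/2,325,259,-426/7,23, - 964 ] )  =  [ - 964, - 832,-445.31 , - 255, - 237, - 426/7,  23 , 67/2,259,325,370, 534] 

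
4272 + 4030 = 8302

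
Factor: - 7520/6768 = - 10/9 = -  2^1*3^( - 2 )*5^1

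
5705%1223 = 813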